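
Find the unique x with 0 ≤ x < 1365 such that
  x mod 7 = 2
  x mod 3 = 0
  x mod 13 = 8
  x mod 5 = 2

177

Combine the congruences pairwise.
From x ≡ 2 (mod 7) write x = 2 + 7t. Substituting into x ≡ 0 (mod 3) gives 7t ≡ 1 (mod 3), and since 1⁻¹ ≡ 1 (mod 3), t ≡ 1. Hence x ≡ 2 + 7·1 = 9 (mod 21).
From x ≡ 9 (mod 21) write x = 9 + 21t. Substituting into x ≡ 8 (mod 13) gives 21t ≡ 12 (mod 13), and since 8⁻¹ ≡ 5 (mod 13), t ≡ 8. Hence x ≡ 9 + 21·8 = 177 (mod 273).
From x ≡ 177 (mod 273) write x = 177 + 273t. Substituting into x ≡ 2 (mod 5) gives 273t ≡ 0 (mod 5), and since 3⁻¹ ≡ 2 (mod 5), t ≡ 0. Hence x ≡ 177 + 273·0 = 177 (mod 1365).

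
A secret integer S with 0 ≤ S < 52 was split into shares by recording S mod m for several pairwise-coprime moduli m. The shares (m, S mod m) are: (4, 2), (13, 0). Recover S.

26

From S ≡ 2 (mod 4) write S = 2 + 4t. Substituting into S ≡ 0 (mod 13) gives 4t ≡ 11 (mod 13), and since 4⁻¹ ≡ 10 (mod 13), t ≡ 6. Hence S ≡ 2 + 4·6 = 26 (mod 52).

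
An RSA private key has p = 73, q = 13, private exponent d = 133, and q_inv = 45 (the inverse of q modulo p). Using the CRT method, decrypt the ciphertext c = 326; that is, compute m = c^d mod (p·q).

14

d_p = d mod (p−1) = 133 mod 72 = 61; d_q = d mod (q−1) = 1.
m₁ = c^(d_p) mod p: c ≡ 34 (mod 73), and 34^61 mod 73 = 14.
m₂ = c^(d_q) mod q: c ≡ 1 (mod 13), and 1^1 mod 13 = 1.
h = q_inv·(m₁ − m₂) mod p = 45·(14 − 1) mod 73 = 1.
m = m₂ + h·q = 1 + 1·13 = 14.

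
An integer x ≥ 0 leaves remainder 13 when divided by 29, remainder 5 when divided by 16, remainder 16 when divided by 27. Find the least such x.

The moduli are pairwise coprime; N = 29·16·27 = 12528.
N/29 = 432; 432 ≡ 26 (mod 29); 26·19 ≡ 1, so inverse 19.
N/16 = 783; 783 ≡ 15 (mod 16); 15·15 ≡ 1, so inverse 15.
N/27 = 464; 464 ≡ 5 (mod 27); 5·11 ≡ 1, so inverse 11.
x ≡ 13·432·19 + 5·783·15 + 16·464·11 = 247093.
247093 mod 12528 = 9061.

9061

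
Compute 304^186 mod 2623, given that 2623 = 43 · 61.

Mod 43: 304 ≡ 3; by Fermat, exponent reduces to 186 mod 42 = 18; 3^18 ≡ 35 (mod 43).
Mod 61: 304 ≡ 60; by Fermat, exponent reduces to 186 mod 60 = 6; 60^6 ≡ 1 (mod 61).
Combine by CRT: x ≡ 35 (mod 43), x ≡ 1 (mod 61) ⇒ x ≡ 1282 (mod 2623).

1282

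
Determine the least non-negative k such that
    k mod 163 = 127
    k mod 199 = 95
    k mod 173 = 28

The moduli are pairwise coprime; N = 163·199·173 = 5611601.
N/163 = 34427; 34427 ≡ 34 (mod 163); 34·24 ≡ 1, so inverse 24.
N/199 = 28199; 28199 ≡ 140 (mod 199); 140·172 ≡ 1, so inverse 172.
N/173 = 32437; 32437 ≡ 86 (mod 173); 86·171 ≡ 1, so inverse 171.
k ≡ 127·34427·24 + 95·28199·172 + 28·32437·171 = 721013512.
721013512 mod 5611601 = 2728584.

2728584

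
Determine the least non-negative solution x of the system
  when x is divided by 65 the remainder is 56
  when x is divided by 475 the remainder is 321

gcd(65, 475) = 5 and 5 | (321 − 56), so the pair is consistent; merging gives x ≡ 1746 (mod 6175), where 6175 = lcm(65, 475).
The solution is unique modulo lcm(65, 475) = 6175.

1746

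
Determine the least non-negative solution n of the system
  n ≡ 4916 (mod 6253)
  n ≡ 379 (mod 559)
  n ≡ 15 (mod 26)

gcd(6253, 559) = 13 and 13 | (379 − 4916), so the pair is consistent; merging gives n ≡ 236277 (mod 268879), where 268879 = lcm(6253, 559).
gcd(268879, 26) = 13 and 13 | (15 − 236277), so the pair is consistent; merging gives n ≡ 236277 (mod 537758), where 537758 = lcm(268879, 26).
The solution is unique modulo lcm(6253, 559, 26) = 537758.

236277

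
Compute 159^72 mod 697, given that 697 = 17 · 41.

Mod 17: 159 ≡ 6; by Fermat, exponent reduces to 72 mod 16 = 8; 6^8 ≡ 16 (mod 17).
Mod 41: 159 ≡ 36; by Fermat, exponent reduces to 72 mod 40 = 32; 36^32 ≡ 16 (mod 41).
Combine by CRT: x ≡ 16 (mod 17), x ≡ 16 (mod 41) ⇒ x ≡ 16 (mod 697).

16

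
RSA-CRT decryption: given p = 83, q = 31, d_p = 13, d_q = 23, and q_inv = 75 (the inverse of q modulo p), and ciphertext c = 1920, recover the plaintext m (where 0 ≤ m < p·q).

891

m₁ = c^(d_p) mod p: c ≡ 11 (mod 83), and 11^13 mod 83 = 61.
m₂ = c^(d_q) mod q: c ≡ 29 (mod 31), and 29^23 mod 31 = 23.
h = q_inv·(m₁ − m₂) mod p = 75·(61 − 23) mod 83 = 28.
m = m₂ + h·q = 23 + 28·31 = 891.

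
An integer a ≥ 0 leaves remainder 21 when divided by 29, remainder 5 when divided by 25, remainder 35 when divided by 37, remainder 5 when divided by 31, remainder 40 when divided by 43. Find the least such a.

19888830

From a ≡ 21 (mod 29) write a = 21 + 29t. Substituting into a ≡ 5 (mod 25) gives 29t ≡ 9 (mod 25), and since 4⁻¹ ≡ 19 (mod 25), t ≡ 21. Hence a ≡ 21 + 29·21 = 630 (mod 725).
From a ≡ 630 (mod 725) write a = 630 + 725t. Substituting into a ≡ 35 (mod 37) gives 725t ≡ 34 (mod 37), and since 22⁻¹ ≡ 32 (mod 37), t ≡ 15. Hence a ≡ 630 + 725·15 = 11505 (mod 26825).
From a ≡ 11505 (mod 26825) write a = 11505 + 26825t. Substituting into a ≡ 5 (mod 31) gives 26825t ≡ 1 (mod 31), and since 10⁻¹ ≡ 28 (mod 31), t ≡ 28. Hence a ≡ 11505 + 26825·28 = 762605 (mod 831575).
From a ≡ 762605 (mod 831575) write a = 762605 + 831575t. Substituting into a ≡ 40 (mod 43) gives 831575t ≡ 40 (mod 43), and since 41⁻¹ ≡ 21 (mod 43), t ≡ 23. Hence a ≡ 762605 + 831575·23 = 19888830 (mod 35757725).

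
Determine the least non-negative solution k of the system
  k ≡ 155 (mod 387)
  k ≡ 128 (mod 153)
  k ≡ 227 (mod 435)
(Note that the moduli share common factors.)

Combine the congruences pairwise.
gcd(387, 153) = 9 and 9 | (128 − 155), so the pair is consistent; merging gives k ≡ 4412 (mod 6579), where 6579 = lcm(387, 153).
gcd(6579, 435) = 3 and 3 | (227 − 4412), so the pair is consistent; merging gives k ≡ 925472 (mod 953955), where 953955 = lcm(6579, 435).
The solution is unique modulo lcm(387, 153, 435) = 953955.

925472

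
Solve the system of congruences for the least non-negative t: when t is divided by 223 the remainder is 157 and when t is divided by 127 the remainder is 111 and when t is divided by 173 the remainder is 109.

From t ≡ 157 (mod 223) write t = 157 + 223s. Substituting into t ≡ 111 (mod 127) gives 223s ≡ 81 (mod 127), and since 96⁻¹ ≡ 86 (mod 127), s ≡ 108. Hence t ≡ 157 + 223·108 = 24241 (mod 28321).
From t ≡ 24241 (mod 28321) write t = 24241 + 28321s. Substituting into t ≡ 109 (mod 173) gives 28321s ≡ 88 (mod 173), and since 122⁻¹ ≡ 78 (mod 173), s ≡ 117. Hence t ≡ 24241 + 28321·117 = 3337798 (mod 4899533).

3337798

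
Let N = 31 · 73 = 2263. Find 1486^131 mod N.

1207

Mod 31: 1486 ≡ 29; by Fermat, exponent reduces to 131 mod 30 = 11; 29^11 ≡ 29 (mod 31).
Mod 73: 1486 ≡ 26; by Fermat, exponent reduces to 131 mod 72 = 59; 26^59 ≡ 39 (mod 73).
Combine by CRT: x ≡ 29 (mod 31), x ≡ 39 (mod 73) ⇒ x ≡ 1207 (mod 2263).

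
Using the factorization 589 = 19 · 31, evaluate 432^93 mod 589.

Mod 19: 432 ≡ 14; by Fermat, exponent reduces to 93 mod 18 = 3; 14^3 ≡ 8 (mod 19).
Mod 31: 432 ≡ 29; by Fermat, exponent reduces to 93 mod 30 = 3; 29^3 ≡ 23 (mod 31).
Combine by CRT: x ≡ 8 (mod 19), x ≡ 23 (mod 31) ⇒ x ≡ 426 (mod 589).

426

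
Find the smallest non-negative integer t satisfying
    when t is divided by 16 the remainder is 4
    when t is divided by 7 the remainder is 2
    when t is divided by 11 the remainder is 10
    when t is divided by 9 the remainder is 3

3684

The moduli are pairwise coprime; N = 16·7·11·9 = 11088.
N/16 = 693; 693 ≡ 5 (mod 16); 5·13 ≡ 1, so inverse 13.
N/7 = 1584; 1584 ≡ 2 (mod 7); 2·4 ≡ 1, so inverse 4.
N/11 = 1008; 1008 ≡ 7 (mod 11); 7·8 ≡ 1, so inverse 8.
N/9 = 1232; 1232 ≡ 8 (mod 9); 8·8 ≡ 1, so inverse 8.
t ≡ 4·693·13 + 2·1584·4 + 10·1008·8 + 3·1232·8 = 158916.
158916 mod 11088 = 3684.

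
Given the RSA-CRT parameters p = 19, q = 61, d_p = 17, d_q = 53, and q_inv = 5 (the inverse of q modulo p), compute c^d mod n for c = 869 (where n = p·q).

m₁ = c^(d_p) mod p: c ≡ 14 (mod 19), and 14^17 mod 19 = 15.
m₂ = c^(d_q) mod q: c ≡ 15 (mod 61), and 15^53 mod 61 = 25.
h = q_inv·(m₁ − m₂) mod p = 5·(15 − 25) mod 19 = 7.
m = m₂ + h·q = 25 + 7·61 = 452.

452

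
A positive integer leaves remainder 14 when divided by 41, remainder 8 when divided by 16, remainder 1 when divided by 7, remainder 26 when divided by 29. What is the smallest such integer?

Combine the congruences pairwise.
From x ≡ 14 (mod 41) write x = 14 + 41t. Substituting into x ≡ 8 (mod 16) gives 41t ≡ 10 (mod 16), and since 9⁻¹ ≡ 9 (mod 16), t ≡ 10. Hence x ≡ 14 + 41·10 = 424 (mod 656).
From x ≡ 424 (mod 656) write x = 424 + 656t. Substituting into x ≡ 1 (mod 7) gives 656t ≡ 4 (mod 7), and since 5⁻¹ ≡ 3 (mod 7), t ≡ 5. Hence x ≡ 424 + 656·5 = 3704 (mod 4592).
From x ≡ 3704 (mod 4592) write x = 3704 + 4592t. Substituting into x ≡ 26 (mod 29) gives 4592t ≡ 5 (mod 29), and since 10⁻¹ ≡ 3 (mod 29), t ≡ 15. Hence x ≡ 3704 + 4592·15 = 72584 (mod 133168).

72584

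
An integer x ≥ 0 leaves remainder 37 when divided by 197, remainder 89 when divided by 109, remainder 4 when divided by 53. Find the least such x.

549667

The moduli are pairwise coprime; N = 197·109·53 = 1138069.
N/197 = 5777; 5777 ≡ 64 (mod 197); 64·157 ≡ 1, so inverse 157.
N/109 = 10441; 10441 ≡ 86 (mod 109); 86·90 ≡ 1, so inverse 90.
N/53 = 21473; 21473 ≡ 8 (mod 53); 8·20 ≡ 1, so inverse 20.
x ≡ 37·5777·157 + 89·10441·90 + 4·21473·20 = 118908843.
118908843 mod 1138069 = 549667.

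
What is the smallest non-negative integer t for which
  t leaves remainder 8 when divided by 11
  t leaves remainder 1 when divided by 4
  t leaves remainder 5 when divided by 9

The moduli are pairwise coprime; N = 11·4·9 = 396.
N/11 = 36; 36 ≡ 3 (mod 11); 3·4 ≡ 1, so inverse 4.
N/4 = 99; 99 ≡ 3 (mod 4); 3·3 ≡ 1, so inverse 3.
N/9 = 44; 44 ≡ 8 (mod 9); 8·8 ≡ 1, so inverse 8.
t ≡ 8·36·4 + 1·99·3 + 5·44·8 = 3209.
3209 mod 396 = 41.

41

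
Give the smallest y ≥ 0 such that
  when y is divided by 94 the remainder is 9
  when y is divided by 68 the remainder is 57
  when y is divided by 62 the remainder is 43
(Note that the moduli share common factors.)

9033

gcd(94, 68) = 2 and 2 | (57 − 9), so the pair is consistent; merging gives y ≡ 2641 (mod 3196), where 3196 = lcm(94, 68).
gcd(3196, 62) = 2 and 2 | (43 − 2641), so the pair is consistent; merging gives y ≡ 9033 (mod 99076), where 99076 = lcm(3196, 62).
The solution is unique modulo lcm(94, 68, 62) = 99076.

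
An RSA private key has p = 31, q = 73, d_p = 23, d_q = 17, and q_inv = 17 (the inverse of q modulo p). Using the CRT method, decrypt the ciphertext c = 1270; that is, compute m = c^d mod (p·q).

m₁ = c^(d_p) mod p: c ≡ 30 (mod 31), and 30^23 mod 31 = 30.
m₂ = c^(d_q) mod q: c ≡ 29 (mod 73), and 29^17 mod 73 = 62.
h = q_inv·(m₁ − m₂) mod p = 17·(30 − 62) mod 31 = 14.
m = m₂ + h·q = 62 + 14·73 = 1084.

1084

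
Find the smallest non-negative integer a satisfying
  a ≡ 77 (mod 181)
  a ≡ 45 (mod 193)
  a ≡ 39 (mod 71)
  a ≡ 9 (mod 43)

The moduli are pairwise coprime; N = 181·193·71·43 = 106650449.
N/181 = 589229; 589229 ≡ 74 (mod 181); 74·159 ≡ 1, so inverse 159.
N/193 = 552593; 552593 ≡ 34 (mod 193); 34·176 ≡ 1, so inverse 176.
N/71 = 1502119; 1502119 ≡ 43 (mod 71); 43·38 ≡ 1, so inverse 38.
N/43 = 2480243; 2480243 ≡ 3 (mod 43); 3·29 ≡ 1, so inverse 29.
a ≡ 77·589229·159 + 45·552593·176 + 39·1502119·38 + 9·2480243·29 = 14463950988.
14463950988 mod 106650449 = 66140373.

66140373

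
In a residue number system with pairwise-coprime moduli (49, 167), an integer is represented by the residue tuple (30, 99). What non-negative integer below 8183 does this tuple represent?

From x ≡ 30 (mod 49) write x = 30 + 49t. Substituting into x ≡ 99 (mod 167) gives 49t ≡ 69 (mod 167), and since 49⁻¹ ≡ 75 (mod 167), t ≡ 165. Hence x ≡ 30 + 49·165 = 8115 (mod 8183).

8115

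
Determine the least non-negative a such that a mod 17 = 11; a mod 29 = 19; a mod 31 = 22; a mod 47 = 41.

Combine the congruences pairwise.
From a ≡ 11 (mod 17) write a = 11 + 17t. Substituting into a ≡ 19 (mod 29) gives 17t ≡ 8 (mod 29), and since 17⁻¹ ≡ 12 (mod 29), t ≡ 9. Hence a ≡ 11 + 17·9 = 164 (mod 493).
From a ≡ 164 (mod 493) write a = 164 + 493t. Substituting into a ≡ 22 (mod 31) gives 493t ≡ 13 (mod 31), and since 28⁻¹ ≡ 10 (mod 31), t ≡ 6. Hence a ≡ 164 + 493·6 = 3122 (mod 15283).
From a ≡ 3122 (mod 15283) write a = 3122 + 15283t. Substituting into a ≡ 41 (mod 47) gives 15283t ≡ 21 (mod 47), and since 8⁻¹ ≡ 6 (mod 47), t ≡ 32. Hence a ≡ 3122 + 15283·32 = 492178 (mod 718301).

492178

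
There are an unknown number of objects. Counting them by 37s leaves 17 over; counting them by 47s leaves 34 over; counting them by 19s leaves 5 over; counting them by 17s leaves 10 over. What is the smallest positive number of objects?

100990

The moduli are pairwise coprime; M = 37·47·19·17 = 561697.
M/37 = 15181; 15181 ≡ 11 (mod 37); 11·27 ≡ 1, so inverse 27.
M/47 = 11951; 11951 ≡ 13 (mod 47); 13·29 ≡ 1, so inverse 29.
M/19 = 29563; 29563 ≡ 18 (mod 19); 18·18 ≡ 1, so inverse 18.
M/17 = 33041; 33041 ≡ 10 (mod 17); 10·12 ≡ 1, so inverse 12.
N ≡ 17·15181·27 + 34·11951·29 + 5·29563·18 + 10·33041·12 = 25377355.
25377355 mod 561697 = 100990.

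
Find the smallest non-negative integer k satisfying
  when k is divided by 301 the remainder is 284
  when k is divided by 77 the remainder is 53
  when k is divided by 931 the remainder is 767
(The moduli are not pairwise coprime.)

gcd(301, 77) = 7 and 7 | (53 − 284), so the pair is consistent; merging gives k ≡ 284 (mod 3311), where 3311 = lcm(301, 77).
gcd(3311, 931) = 7 and 7 | (767 − 284), so the pair is consistent; merging gives k ≡ 294963 (mod 440363), where 440363 = lcm(3311, 931).
The solution is unique modulo lcm(301, 77, 931) = 440363.

294963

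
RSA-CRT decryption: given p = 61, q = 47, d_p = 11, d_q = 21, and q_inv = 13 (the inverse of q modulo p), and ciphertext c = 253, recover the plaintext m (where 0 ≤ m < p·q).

m₁ = c^(d_p) mod p: c ≡ 9 (mod 61), and 9^11 mod 61 = 9.
m₂ = c^(d_q) mod q: c ≡ 18 (mod 47), and 18^21 mod 47 = 28.
h = q_inv·(m₁ − m₂) mod p = 13·(9 − 28) mod 61 = 58.
m = m₂ + h·q = 28 + 58·47 = 2754.

2754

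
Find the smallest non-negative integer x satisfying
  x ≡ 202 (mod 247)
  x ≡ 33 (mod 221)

gcd(247, 221) = 13 and 13 | (33 − 202), so the pair is consistent; merging gives x ≡ 696 (mod 4199), where 4199 = lcm(247, 221).
The solution is unique modulo lcm(247, 221) = 4199.

696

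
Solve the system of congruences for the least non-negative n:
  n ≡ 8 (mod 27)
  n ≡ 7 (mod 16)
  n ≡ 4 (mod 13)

From n ≡ 8 (mod 27) write n = 8 + 27t. Substituting into n ≡ 7 (mod 16) gives 27t ≡ 15 (mod 16), and since 11⁻¹ ≡ 3 (mod 16), t ≡ 13. Hence n ≡ 8 + 27·13 = 359 (mod 432).
From n ≡ 359 (mod 432) write n = 359 + 432t. Substituting into n ≡ 4 (mod 13) gives 432t ≡ 9 (mod 13), and since 3⁻¹ ≡ 9 (mod 13), t ≡ 3. Hence n ≡ 359 + 432·3 = 1655 (mod 5616).

1655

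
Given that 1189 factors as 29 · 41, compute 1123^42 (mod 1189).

666

Mod 29: 1123 ≡ 21; by Fermat, exponent reduces to 42 mod 28 = 14; 21^14 ≡ 28 (mod 29).
Mod 41: 1123 ≡ 16; by Fermat, exponent reduces to 42 mod 40 = 2; 16^2 ≡ 10 (mod 41).
Combine by CRT: x ≡ 28 (mod 29), x ≡ 10 (mod 41) ⇒ x ≡ 666 (mod 1189).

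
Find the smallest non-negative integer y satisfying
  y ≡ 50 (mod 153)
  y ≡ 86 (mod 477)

7241

gcd(153, 477) = 9 and 9 | (86 − 50), so the pair is consistent; merging gives y ≡ 7241 (mod 8109), where 8109 = lcm(153, 477).
The solution is unique modulo lcm(153, 477) = 8109.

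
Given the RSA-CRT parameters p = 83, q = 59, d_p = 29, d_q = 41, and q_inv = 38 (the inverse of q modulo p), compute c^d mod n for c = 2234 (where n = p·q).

4238

m₁ = c^(d_p) mod p: c ≡ 76 (mod 83), and 76^29 mod 83 = 5.
m₂ = c^(d_q) mod q: c ≡ 51 (mod 59), and 51^41 mod 59 = 49.
h = q_inv·(m₁ − m₂) mod p = 38·(5 − 49) mod 83 = 71.
m = m₂ + h·q = 49 + 71·59 = 4238.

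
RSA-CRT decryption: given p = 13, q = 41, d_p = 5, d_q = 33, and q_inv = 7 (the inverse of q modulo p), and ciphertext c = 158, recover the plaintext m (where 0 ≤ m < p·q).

188

m₁ = c^(d_p) mod p: c ≡ 2 (mod 13), and 2^5 mod 13 = 6.
m₂ = c^(d_q) mod q: c ≡ 35 (mod 41), and 35^33 mod 41 = 24.
h = q_inv·(m₁ − m₂) mod p = 7·(6 − 24) mod 13 = 4.
m = m₂ + h·q = 24 + 4·41 = 188.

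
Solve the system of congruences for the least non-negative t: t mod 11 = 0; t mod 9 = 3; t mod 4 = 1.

The moduli are pairwise coprime; N = 11·9·4 = 396.
N/11 = 36; 36 ≡ 3 (mod 11); 3·4 ≡ 1, so inverse 4.
N/9 = 44; 44 ≡ 8 (mod 9); 8·8 ≡ 1, so inverse 8.
N/4 = 99; 99 ≡ 3 (mod 4); 3·3 ≡ 1, so inverse 3.
t ≡ 0·36·4 + 3·44·8 + 1·99·3 = 1353.
1353 mod 396 = 165.

165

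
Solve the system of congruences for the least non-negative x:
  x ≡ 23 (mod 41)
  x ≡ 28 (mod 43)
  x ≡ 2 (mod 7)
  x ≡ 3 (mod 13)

16669

The moduli are pairwise coprime; N = 41·43·7·13 = 160433.
N/41 = 3913; 3913 ≡ 18 (mod 41); 18·16 ≡ 1, so inverse 16.
N/43 = 3731; 3731 ≡ 33 (mod 43); 33·30 ≡ 1, so inverse 30.
N/7 = 22919; 22919 ≡ 1 (mod 7), inverse 1.
N/13 = 12341; 12341 ≡ 4 (mod 13); 4·10 ≡ 1, so inverse 10.
x ≡ 23·3913·16 + 28·3731·30 + 2·22919·1 + 3·12341·10 = 4990092.
4990092 mod 160433 = 16669.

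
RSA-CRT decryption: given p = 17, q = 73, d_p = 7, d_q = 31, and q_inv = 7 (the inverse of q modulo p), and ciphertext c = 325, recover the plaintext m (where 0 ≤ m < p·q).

m₁ = c^(d_p) mod p: c ≡ 2 (mod 17), and 2^7 mod 17 = 9.
m₂ = c^(d_q) mod q: c ≡ 33 (mod 73), and 33^31 mod 73 = 62.
h = q_inv·(m₁ − m₂) mod p = 7·(9 − 62) mod 17 = 3.
m = m₂ + h·q = 62 + 3·73 = 281.

281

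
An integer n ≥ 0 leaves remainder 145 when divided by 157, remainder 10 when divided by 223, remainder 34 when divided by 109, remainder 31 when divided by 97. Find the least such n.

294524138

The moduli are pairwise coprime; M = 157·223·109·97 = 370171303.
M/157 = 2357779; 2357779 ≡ 110 (mod 157); 110·10 ≡ 1, so inverse 10.
M/223 = 1659961; 1659961 ≡ 172 (mod 223); 172·188 ≡ 1, so inverse 188.
M/109 = 3396067; 3396067 ≡ 63 (mod 109); 63·45 ≡ 1, so inverse 45.
M/97 = 3816199; 3816199 ≡ 25 (mod 97); 25·66 ≡ 1, so inverse 66.
n ≡ 145·2357779·10 + 10·1659961·188 + 34·3396067·45 + 31·3816199·66 = 19543431894.
19543431894 mod 370171303 = 294524138.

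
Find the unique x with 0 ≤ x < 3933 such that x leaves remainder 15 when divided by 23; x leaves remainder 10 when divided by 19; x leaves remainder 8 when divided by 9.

314

The moduli are pairwise coprime; N = 23·19·9 = 3933.
N/23 = 171; 171 ≡ 10 (mod 23); 10·7 ≡ 1, so inverse 7.
N/19 = 207; 207 ≡ 17 (mod 19); 17·9 ≡ 1, so inverse 9.
N/9 = 437; 437 ≡ 5 (mod 9); 5·2 ≡ 1, so inverse 2.
x ≡ 15·171·7 + 10·207·9 + 8·437·2 = 43577.
43577 mod 3933 = 314.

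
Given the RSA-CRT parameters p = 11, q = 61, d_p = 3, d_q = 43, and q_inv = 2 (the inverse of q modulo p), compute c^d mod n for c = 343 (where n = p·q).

m₁ = c^(d_p) mod p: c ≡ 2 (mod 11), and 2^3 mod 11 = 8.
m₂ = c^(d_q) mod q: c ≡ 38 (mod 61), and 38^43 mod 61 = 33.
h = q_inv·(m₁ − m₂) mod p = 2·(8 − 33) mod 11 = 5.
m = m₂ + h·q = 33 + 5·61 = 338.

338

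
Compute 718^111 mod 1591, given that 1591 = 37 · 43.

156

Mod 37: 718 ≡ 15; by Fermat, exponent reduces to 111 mod 36 = 3; 15^3 ≡ 8 (mod 37).
Mod 43: 718 ≡ 30; by Fermat, exponent reduces to 111 mod 42 = 27; 30^27 ≡ 27 (mod 43).
Combine by CRT: x ≡ 8 (mod 37), x ≡ 27 (mod 43) ⇒ x ≡ 156 (mod 1591).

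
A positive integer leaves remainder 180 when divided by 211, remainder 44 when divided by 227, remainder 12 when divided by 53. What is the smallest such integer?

2372875

Combine the congruences pairwise.
From m ≡ 180 (mod 211) write m = 180 + 211t. Substituting into m ≡ 44 (mod 227) gives 211t ≡ 91 (mod 227), and since 211⁻¹ ≡ 156 (mod 227), t ≡ 122. Hence m ≡ 180 + 211·122 = 25922 (mod 47897).
From m ≡ 25922 (mod 47897) write m = 25922 + 47897t. Substituting into m ≡ 12 (mod 53) gives 47897t ≡ 7 (mod 53), and since 38⁻¹ ≡ 7 (mod 53), t ≡ 49. Hence m ≡ 25922 + 47897·49 = 2372875 (mod 2538541).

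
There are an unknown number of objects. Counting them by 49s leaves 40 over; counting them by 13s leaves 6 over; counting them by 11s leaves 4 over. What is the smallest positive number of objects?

3568

The moduli are pairwise coprime; M = 49·13·11 = 7007.
M/49 = 143; 143 ≡ 45 (mod 49); 45·12 ≡ 1, so inverse 12.
M/13 = 539; 539 ≡ 6 (mod 13); 6·11 ≡ 1, so inverse 11.
M/11 = 637; 637 ≡ 10 (mod 11); 10·10 ≡ 1, so inverse 10.
N ≡ 40·143·12 + 6·539·11 + 4·637·10 = 129694.
129694 mod 7007 = 3568.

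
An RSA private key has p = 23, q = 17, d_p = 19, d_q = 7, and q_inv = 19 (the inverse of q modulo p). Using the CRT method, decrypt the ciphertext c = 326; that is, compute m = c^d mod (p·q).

m₁ = c^(d_p) mod p: c ≡ 4 (mod 23), and 4^19 mod 23 = 9.
m₂ = c^(d_q) mod q: c ≡ 3 (mod 17), and 3^7 mod 17 = 11.
h = q_inv·(m₁ − m₂) mod p = 19·(9 − 11) mod 23 = 8.
m = m₂ + h·q = 11 + 8·17 = 147.

147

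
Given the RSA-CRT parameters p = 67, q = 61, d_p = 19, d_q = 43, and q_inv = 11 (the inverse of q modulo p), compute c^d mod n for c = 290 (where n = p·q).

777

m₁ = c^(d_p) mod p: c ≡ 22 (mod 67), and 22^19 mod 67 = 40.
m₂ = c^(d_q) mod q: c ≡ 46 (mod 61), and 46^43 mod 61 = 45.
h = q_inv·(m₁ − m₂) mod p = 11·(40 − 45) mod 67 = 12.
m = m₂ + h·q = 45 + 12·61 = 777.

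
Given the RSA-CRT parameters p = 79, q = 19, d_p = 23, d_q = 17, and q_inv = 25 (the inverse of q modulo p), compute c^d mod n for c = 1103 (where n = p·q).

m₁ = c^(d_p) mod p: c ≡ 76 (mod 79), and 76^23 mod 79 = 5.
m₂ = c^(d_q) mod q: c ≡ 1 (mod 19), and 1^17 mod 19 = 1.
h = q_inv·(m₁ − m₂) mod p = 25·(5 − 1) mod 79 = 21.
m = m₂ + h·q = 1 + 21·19 = 400.

400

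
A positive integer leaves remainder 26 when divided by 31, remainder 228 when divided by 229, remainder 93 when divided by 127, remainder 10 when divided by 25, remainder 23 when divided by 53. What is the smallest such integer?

608237510

Combine the congruences pairwise.
From x ≡ 26 (mod 31) write x = 26 + 31t. Substituting into x ≡ 228 (mod 229) gives 31t ≡ 202 (mod 229), and since 31⁻¹ ≡ 133 (mod 229), t ≡ 73. Hence x ≡ 26 + 31·73 = 2289 (mod 7099).
From x ≡ 2289 (mod 7099) write x = 2289 + 7099t. Substituting into x ≡ 93 (mod 127) gives 7099t ≡ 90 (mod 127), and since 114⁻¹ ≡ 39 (mod 127), t ≡ 81. Hence x ≡ 2289 + 7099·81 = 577308 (mod 901573).
From x ≡ 577308 (mod 901573) write x = 577308 + 901573t. Substituting into x ≡ 10 (mod 25) gives 901573t ≡ 2 (mod 25), and since 23⁻¹ ≡ 12 (mod 25), t ≡ 24. Hence x ≡ 577308 + 901573·24 = 22215060 (mod 22539325).
From x ≡ 22215060 (mod 22539325) write x = 22215060 + 22539325t. Substituting into x ≡ 23 (mod 53) gives 22539325t ≡ 19 (mod 53), and since 15⁻¹ ≡ 46 (mod 53), t ≡ 26. Hence x ≡ 22215060 + 22539325·26 = 608237510 (mod 1194584225).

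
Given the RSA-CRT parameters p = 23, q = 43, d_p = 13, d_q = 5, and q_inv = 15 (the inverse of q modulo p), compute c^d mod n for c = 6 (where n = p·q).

36

m₁ = c^(d_p) mod p: c ≡ 6 (mod 23), and 6^13 mod 23 = 13.
m₂ = c^(d_q) mod q: c ≡ 6 (mod 43), and 6^5 mod 43 = 36.
h = q_inv·(m₁ − m₂) mod p = 15·(13 − 36) mod 23 = 0.
m = m₂ + h·q = 36 + 0·43 = 36.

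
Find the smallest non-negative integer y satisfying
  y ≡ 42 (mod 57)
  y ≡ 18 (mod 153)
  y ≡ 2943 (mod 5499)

gcd(57, 153) = 3 and 3 | (18 − 42), so the pair is consistent; merging gives y ≡ 783 (mod 2907), where 2907 = lcm(57, 153).
gcd(2907, 5499) = 9 and 9 | (2943 − 783), so the pair is consistent; merging gives y ≡ 294390 (mod 1776177), where 1776177 = lcm(2907, 5499).
The solution is unique modulo lcm(57, 153, 5499) = 1776177.

294390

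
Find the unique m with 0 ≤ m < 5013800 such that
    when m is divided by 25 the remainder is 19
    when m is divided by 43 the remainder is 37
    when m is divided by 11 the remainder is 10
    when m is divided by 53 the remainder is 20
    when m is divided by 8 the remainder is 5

The moduli are pairwise coprime; N = 25·43·11·53·8 = 5013800.
N/25 = 200552; 200552 ≡ 2 (mod 25); 2·13 ≡ 1, so inverse 13.
N/43 = 116600; 116600 ≡ 27 (mod 43); 27·8 ≡ 1, so inverse 8.
N/11 = 455800; 455800 ≡ 4 (mod 11); 4·3 ≡ 1, so inverse 3.
N/53 = 94600; 94600 ≡ 48 (mod 53); 48·21 ≡ 1, so inverse 21.
N/8 = 626725; 626725 ≡ 5 (mod 8); 5·5 ≡ 1, so inverse 5.
m ≡ 19·200552·13 + 37·116600·8 + 10·455800·3 + 20·94600·21 + 5·626725·5 = 153124069.
153124069 mod 5013800 = 2710069.

2710069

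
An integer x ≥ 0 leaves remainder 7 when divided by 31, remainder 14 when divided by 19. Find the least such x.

From x ≡ 7 (mod 31) write x = 7 + 31t. Substituting into x ≡ 14 (mod 19) gives 31t ≡ 7 (mod 19), and since 12⁻¹ ≡ 8 (mod 19), t ≡ 18. Hence x ≡ 7 + 31·18 = 565 (mod 589).

565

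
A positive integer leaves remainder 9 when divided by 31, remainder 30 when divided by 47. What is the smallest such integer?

970

From n ≡ 9 (mod 31) write n = 9 + 31t. Substituting into n ≡ 30 (mod 47) gives 31t ≡ 21 (mod 47), and since 31⁻¹ ≡ 44 (mod 47), t ≡ 31. Hence n ≡ 9 + 31·31 = 970 (mod 1457).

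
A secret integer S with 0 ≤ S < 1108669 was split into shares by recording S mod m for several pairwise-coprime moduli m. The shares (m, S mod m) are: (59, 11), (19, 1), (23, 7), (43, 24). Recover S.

Combine the congruences pairwise.
From S ≡ 11 (mod 59) write S = 11 + 59t. Substituting into S ≡ 1 (mod 19) gives 59t ≡ 9 (mod 19), and since 2⁻¹ ≡ 10 (mod 19), t ≡ 14. Hence S ≡ 11 + 59·14 = 837 (mod 1121).
From S ≡ 837 (mod 1121) write S = 837 + 1121t. Substituting into S ≡ 7 (mod 23) gives 1121t ≡ 21 (mod 23), and since 17⁻¹ ≡ 19 (mod 23), t ≡ 8. Hence S ≡ 837 + 1121·8 = 9805 (mod 25783).
From S ≡ 9805 (mod 25783) write S = 9805 + 25783t. Substituting into S ≡ 24 (mod 43) gives 25783t ≡ 23 (mod 43), and since 26⁻¹ ≡ 5 (mod 43), t ≡ 29. Hence S ≡ 9805 + 25783·29 = 757512 (mod 1108669).

757512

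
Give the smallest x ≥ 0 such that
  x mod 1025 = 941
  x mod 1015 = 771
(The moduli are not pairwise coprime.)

191591

gcd(1025, 1015) = 5 and 5 | (771 − 941), so the pair is consistent; merging gives x ≡ 191591 (mod 208075), where 208075 = lcm(1025, 1015).
The solution is unique modulo lcm(1025, 1015) = 208075.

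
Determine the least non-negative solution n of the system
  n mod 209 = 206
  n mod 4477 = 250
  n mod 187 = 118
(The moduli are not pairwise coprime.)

891173

gcd(209, 4477) = 11 and 11 | (250 − 206), so the pair is consistent; merging gives n ≡ 40543 (mod 85063), where 85063 = lcm(209, 4477).
gcd(85063, 187) = 11 and 11 | (118 − 40543), so the pair is consistent; merging gives n ≡ 891173 (mod 1446071), where 1446071 = lcm(85063, 187).
The solution is unique modulo lcm(209, 4477, 187) = 1446071.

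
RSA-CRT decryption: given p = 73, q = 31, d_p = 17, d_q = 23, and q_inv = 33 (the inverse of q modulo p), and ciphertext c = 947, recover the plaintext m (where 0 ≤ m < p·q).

912

m₁ = c^(d_p) mod p: c ≡ 71 (mod 73), and 71^17 mod 73 = 36.
m₂ = c^(d_q) mod q: c ≡ 17 (mod 31), and 17^23 mod 31 = 13.
h = q_inv·(m₁ − m₂) mod p = 33·(36 − 13) mod 73 = 29.
m = m₂ + h·q = 13 + 29·31 = 912.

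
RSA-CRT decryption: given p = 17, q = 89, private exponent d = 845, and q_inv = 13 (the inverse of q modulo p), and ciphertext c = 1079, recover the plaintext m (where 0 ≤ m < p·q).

1182

d_p = d mod (p−1) = 845 mod 16 = 13; d_q = d mod (q−1) = 53.
m₁ = c^(d_p) mod p: c ≡ 8 (mod 17), and 8^13 mod 17 = 9.
m₂ = c^(d_q) mod q: c ≡ 11 (mod 89), and 11^53 mod 89 = 25.
h = q_inv·(m₁ − m₂) mod p = 13·(9 − 25) mod 17 = 13.
m = m₂ + h·q = 25 + 13·89 = 1182.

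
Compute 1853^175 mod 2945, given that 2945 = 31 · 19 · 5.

1742

Mod 31: 1853 ≡ 24; by Fermat, exponent reduces to 175 mod 30 = 25; 24^25 ≡ 6 (mod 31).
Mod 19: 1853 ≡ 10; by Fermat, exponent reduces to 175 mod 18 = 13; 10^13 ≡ 13 (mod 19).
Mod 5: 1853 ≡ 3; by Fermat, exponent reduces to 175 mod 4 = 3; 3^3 ≡ 2 (mod 5).
Combine by CRT: x ≡ 6 (mod 31), x ≡ 13 (mod 19), x ≡ 2 (mod 5) ⇒ x ≡ 1742 (mod 2945).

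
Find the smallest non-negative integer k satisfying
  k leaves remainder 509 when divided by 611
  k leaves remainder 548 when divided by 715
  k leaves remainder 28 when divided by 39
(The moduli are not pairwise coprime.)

Combine the congruences pairwise.
gcd(611, 715) = 13 and 13 | (548 − 509), so the pair is consistent; merging gives k ≡ 21283 (mod 33605), where 33605 = lcm(611, 715).
gcd(33605, 39) = 13 and 13 | (28 − 21283), so the pair is consistent; merging gives k ≡ 21283 (mod 100815), where 100815 = lcm(33605, 39).
The solution is unique modulo lcm(611, 715, 39) = 100815.

21283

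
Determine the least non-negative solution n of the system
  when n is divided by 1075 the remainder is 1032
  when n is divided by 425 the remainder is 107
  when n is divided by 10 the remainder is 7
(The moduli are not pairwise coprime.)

12857

Combine the congruences pairwise.
gcd(1075, 425) = 25 and 25 | (107 − 1032), so the pair is consistent; merging gives n ≡ 12857 (mod 18275), where 18275 = lcm(1075, 425).
gcd(18275, 10) = 5 and 5 | (7 − 12857), so the pair is consistent; merging gives n ≡ 12857 (mod 36550), where 36550 = lcm(18275, 10).
The solution is unique modulo lcm(1075, 425, 10) = 36550.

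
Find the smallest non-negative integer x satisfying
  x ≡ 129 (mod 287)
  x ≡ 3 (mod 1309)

gcd(287, 1309) = 7 and 7 | (3 − 129), so the pair is consistent; merging gives x ≡ 52363 (mod 53669), where 53669 = lcm(287, 1309).
The solution is unique modulo lcm(287, 1309) = 53669.

52363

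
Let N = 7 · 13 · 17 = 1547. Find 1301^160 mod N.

Mod 7: 1301 ≡ 6; by Fermat, exponent reduces to 160 mod 6 = 4; 6^4 ≡ 1 (mod 7).
Mod 13: 1301 ≡ 1; by Fermat, exponent reduces to 160 mod 12 = 4; 1^4 ≡ 1 (mod 13).
Mod 17: 1301 ≡ 9; since 16 | 160, by Fermat 9^160 ≡ 1 (mod 17).
Combine by CRT: x ≡ 1 (mod 7), x ≡ 1 (mod 13), x ≡ 1 (mod 17) ⇒ x ≡ 1 (mod 1547).

1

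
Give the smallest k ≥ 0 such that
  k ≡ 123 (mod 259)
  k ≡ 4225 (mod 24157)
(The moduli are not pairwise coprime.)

gcd(259, 24157) = 7 and 7 | (4225 − 123), so the pair is consistent; merging gives k ≡ 197481 (mod 893809), where 893809 = lcm(259, 24157).
The solution is unique modulo lcm(259, 24157) = 893809.

197481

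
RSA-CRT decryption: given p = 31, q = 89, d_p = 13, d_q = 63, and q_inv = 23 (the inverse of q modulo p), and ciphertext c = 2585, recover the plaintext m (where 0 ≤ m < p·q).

m₁ = c^(d_p) mod p: c ≡ 12 (mod 31), and 12^13 mod 31 = 17.
m₂ = c^(d_q) mod q: c ≡ 4 (mod 89), and 4^63 mod 89 = 32.
h = q_inv·(m₁ − m₂) mod p = 23·(17 − 32) mod 31 = 27.
m = m₂ + h·q = 32 + 27·89 = 2435.

2435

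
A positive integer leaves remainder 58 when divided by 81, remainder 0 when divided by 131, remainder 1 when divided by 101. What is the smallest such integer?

From x ≡ 58 (mod 81) write x = 58 + 81t. Substituting into x ≡ 0 (mod 131) gives 81t ≡ 73 (mod 131), and since 81⁻¹ ≡ 55 (mod 131), t ≡ 85. Hence x ≡ 58 + 81·85 = 6943 (mod 10611).
From x ≡ 6943 (mod 10611) write x = 6943 + 10611t. Substituting into x ≡ 1 (mod 101) gives 10611t ≡ 27 (mod 101), and since 6⁻¹ ≡ 17 (mod 101), t ≡ 55. Hence x ≡ 6943 + 10611·55 = 590548 (mod 1071711).

590548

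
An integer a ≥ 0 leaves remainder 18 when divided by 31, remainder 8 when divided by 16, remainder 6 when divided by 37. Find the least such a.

From a ≡ 18 (mod 31) write a = 18 + 31t. Substituting into a ≡ 8 (mod 16) gives 31t ≡ 6 (mod 16), and since 15⁻¹ ≡ 15 (mod 16), t ≡ 10. Hence a ≡ 18 + 31·10 = 328 (mod 496).
From a ≡ 328 (mod 496) write a = 328 + 496t. Substituting into a ≡ 6 (mod 37) gives 496t ≡ 11 (mod 37), and since 15⁻¹ ≡ 5 (mod 37), t ≡ 18. Hence a ≡ 328 + 496·18 = 9256 (mod 18352).

9256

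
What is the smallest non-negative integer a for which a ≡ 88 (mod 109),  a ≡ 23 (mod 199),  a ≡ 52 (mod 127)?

678613

The moduli are pairwise coprime; N = 109·199·127 = 2754757.
N/109 = 25273; 25273 ≡ 94 (mod 109); 94·29 ≡ 1, so inverse 29.
N/199 = 13843; 13843 ≡ 112 (mod 199); 112·16 ≡ 1, so inverse 16.
N/127 = 21691; 21691 ≡ 101 (mod 127); 101·83 ≡ 1, so inverse 83.
a ≡ 88·25273·29 + 23·13843·16 + 52·21691·83 = 163209276.
163209276 mod 2754757 = 678613.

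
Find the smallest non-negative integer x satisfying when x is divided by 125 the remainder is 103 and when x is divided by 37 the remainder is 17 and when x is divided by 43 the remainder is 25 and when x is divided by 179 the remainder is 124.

31271603

The moduli are pairwise coprime; N = 125·37·43·179 = 35598625.
N/125 = 284789; 284789 ≡ 39 (mod 125); 39·109 ≡ 1, so inverse 109.
N/37 = 962125; 962125 ≡ 14 (mod 37); 14·8 ≡ 1, so inverse 8.
N/43 = 827875; 827875 ≡ 39 (mod 43); 39·32 ≡ 1, so inverse 32.
N/179 = 198875; 198875 ≡ 6 (mod 179); 6·30 ≡ 1, so inverse 30.
x ≡ 103·284789·109 + 17·962125·8 + 25·827875·32 + 124·198875·30 = 4730290103.
4730290103 mod 35598625 = 31271603.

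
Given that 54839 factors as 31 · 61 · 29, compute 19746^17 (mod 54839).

Mod 31: 19746 ≡ 30; 30^17 ≡ 30 (mod 31).
Mod 61: 19746 ≡ 43; 43^17 ≡ 35 (mod 61).
Mod 29: 19746 ≡ 26; 26^17 ≡ 27 (mod 29).
Combine by CRT: x ≡ 30 (mod 31), x ≡ 35 (mod 61), x ≡ 27 (mod 29) ⇒ x ≡ 2231 (mod 54839).

2231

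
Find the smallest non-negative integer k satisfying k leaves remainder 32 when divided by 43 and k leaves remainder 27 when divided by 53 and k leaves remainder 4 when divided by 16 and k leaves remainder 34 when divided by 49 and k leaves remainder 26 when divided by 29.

19174420

The moduli are pairwise coprime; N = 43·53·16·49·29 = 51815344.
N/43 = 1205008; 1205008 ≡ 19 (mod 43); 19·34 ≡ 1, so inverse 34.
N/53 = 977648; 977648 ≡ 10 (mod 53); 10·16 ≡ 1, so inverse 16.
N/16 = 3238459; 3238459 ≡ 11 (mod 16); 11·3 ≡ 1, so inverse 3.
N/49 = 1057456; 1057456 ≡ 36 (mod 49); 36·15 ≡ 1, so inverse 15.
N/29 = 1786736; 1786736 ≡ 17 (mod 29); 17·12 ≡ 1, so inverse 12.
k ≡ 32·1205008·34 + 27·977648·16 + 4·3238459·3 + 34·1057456·15 + 26·1786736·12 = 2869018340.
2869018340 mod 51815344 = 19174420.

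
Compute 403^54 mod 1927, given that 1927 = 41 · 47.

Mod 41: 403 ≡ 34; by Fermat, exponent reduces to 54 mod 40 = 14; 34^14 ≡ 2 (mod 41).
Mod 47: 403 ≡ 27; by Fermat, exponent reduces to 54 mod 46 = 8; 27^8 ≡ 3 (mod 47).
Combine by CRT: x ≡ 2 (mod 41), x ≡ 3 (mod 47) ⇒ x ≡ 1601 (mod 1927).

1601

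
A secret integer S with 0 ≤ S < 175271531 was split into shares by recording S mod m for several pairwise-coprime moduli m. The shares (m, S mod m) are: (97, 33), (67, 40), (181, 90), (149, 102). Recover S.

The moduli are pairwise coprime; N = 97·67·181·149 = 175271531.
N/97 = 1806923; 1806923 ≡ 7 (mod 97); 7·14 ≡ 1, so inverse 14.
N/67 = 2615993; 2615993 ≡ 45 (mod 67); 45·3 ≡ 1, so inverse 3.
N/181 = 968351; 968351 ≡ 1 (mod 181), inverse 1.
N/149 = 1176319; 1176319 ≡ 113 (mod 149); 113·120 ≡ 1, so inverse 120.
S ≡ 33·1806923·14 + 40·2615993·3 + 90·968351·1 + 102·1176319·120 = 15634013736.
15634013736 mod 175271531 = 34847477.

34847477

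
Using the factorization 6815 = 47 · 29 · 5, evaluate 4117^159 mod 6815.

Mod 47: 4117 ≡ 28; by Fermat, exponent reduces to 159 mod 46 = 21; 28^21 ≡ 25 (mod 47).
Mod 29: 4117 ≡ 28; by Fermat, exponent reduces to 159 mod 28 = 19; 28^19 ≡ 28 (mod 29).
Mod 5: 4117 ≡ 2; by Fermat, exponent reduces to 159 mod 4 = 3; 2^3 ≡ 3 (mod 5).
Combine by CRT: x ≡ 25 (mod 47), x ≡ 28 (mod 29), x ≡ 3 (mod 5) ⇒ x ≡ 1623 (mod 6815).

1623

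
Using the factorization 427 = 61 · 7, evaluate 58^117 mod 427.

253

Mod 61: 58 ≡ 58; by Fermat, exponent reduces to 117 mod 60 = 57; 58^57 ≡ 9 (mod 61).
Mod 7: 58 ≡ 2; by Fermat, exponent reduces to 117 mod 6 = 3; 2^3 ≡ 1 (mod 7).
Combine by CRT: x ≡ 9 (mod 61), x ≡ 1 (mod 7) ⇒ x ≡ 253 (mod 427).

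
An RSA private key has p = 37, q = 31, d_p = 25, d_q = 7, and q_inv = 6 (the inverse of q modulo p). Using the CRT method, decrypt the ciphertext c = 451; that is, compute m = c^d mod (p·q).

663

m₁ = c^(d_p) mod p: c ≡ 7 (mod 37), and 7^25 mod 37 = 34.
m₂ = c^(d_q) mod q: c ≡ 17 (mod 31), and 17^7 mod 31 = 12.
h = q_inv·(m₁ − m₂) mod p = 6·(34 − 12) mod 37 = 21.
m = m₂ + h·q = 12 + 21·31 = 663.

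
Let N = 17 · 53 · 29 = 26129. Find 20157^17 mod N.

18610

Mod 17: 20157 ≡ 12; by Fermat, exponent reduces to 17 mod 16 = 1; 12^1 ≡ 12 (mod 17).
Mod 53: 20157 ≡ 17; 17^17 ≡ 7 (mod 53).
Mod 29: 20157 ≡ 2; 2^17 ≡ 21 (mod 29).
Combine by CRT: x ≡ 12 (mod 17), x ≡ 7 (mod 53), x ≡ 21 (mod 29) ⇒ x ≡ 18610 (mod 26129).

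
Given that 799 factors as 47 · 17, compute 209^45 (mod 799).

Mod 47: 209 ≡ 21; 21^45 ≡ 9 (mod 47).
Mod 17: 209 ≡ 5; by Fermat, exponent reduces to 45 mod 16 = 13; 5^13 ≡ 3 (mod 17).
Combine by CRT: x ≡ 9 (mod 47), x ≡ 3 (mod 17) ⇒ x ≡ 479 (mod 799).

479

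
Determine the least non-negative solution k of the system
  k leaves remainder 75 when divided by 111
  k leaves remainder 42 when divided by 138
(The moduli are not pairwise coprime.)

gcd(111, 138) = 3 and 3 | (42 − 75), so the pair is consistent; merging gives k ≡ 4182 (mod 5106), where 5106 = lcm(111, 138).
The solution is unique modulo lcm(111, 138) = 5106.

4182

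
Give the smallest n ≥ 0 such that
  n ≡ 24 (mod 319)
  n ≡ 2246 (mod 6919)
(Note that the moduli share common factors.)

112950

Combine the congruences pairwise.
gcd(319, 6919) = 11 and 11 | (2246 − 24), so the pair is consistent; merging gives n ≡ 112950 (mod 200651), where 200651 = lcm(319, 6919).
The solution is unique modulo lcm(319, 6919) = 200651.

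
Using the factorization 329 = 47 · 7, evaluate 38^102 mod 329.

Mod 47: 38 ≡ 38; by Fermat, exponent reduces to 102 mod 46 = 10; 38^10 ≡ 7 (mod 47).
Mod 7: 38 ≡ 3; since 6 | 102, by Fermat 3^102 ≡ 1 (mod 7).
Combine by CRT: x ≡ 7 (mod 47), x ≡ 1 (mod 7) ⇒ x ≡ 148 (mod 329).

148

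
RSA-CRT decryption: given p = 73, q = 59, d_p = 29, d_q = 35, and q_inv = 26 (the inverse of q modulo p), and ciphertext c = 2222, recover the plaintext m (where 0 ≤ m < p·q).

m₁ = c^(d_p) mod p: c ≡ 32 (mod 73), and 32^29 mod 73 = 2.
m₂ = c^(d_q) mod q: c ≡ 39 (mod 59), and 39^35 mod 59 = 14.
h = q_inv·(m₁ − m₂) mod p = 26·(2 − 14) mod 73 = 53.
m = m₂ + h·q = 14 + 53·59 = 3141.

3141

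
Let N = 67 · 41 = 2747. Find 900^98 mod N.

Mod 67: 900 ≡ 29; by Fermat, exponent reduces to 98 mod 66 = 32; 29^32 ≡ 37 (mod 67).
Mod 41: 900 ≡ 39; by Fermat, exponent reduces to 98 mod 40 = 18; 39^18 ≡ 31 (mod 41).
Combine by CRT: x ≡ 37 (mod 67), x ≡ 31 (mod 41) ⇒ x ≡ 1712 (mod 2747).

1712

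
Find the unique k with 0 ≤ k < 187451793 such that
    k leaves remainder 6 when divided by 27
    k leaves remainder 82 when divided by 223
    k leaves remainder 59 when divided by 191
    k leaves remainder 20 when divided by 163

The moduli are pairwise coprime; N = 27·223·191·163 = 187451793.
N/27 = 6942659; 6942659 ≡ 14 (mod 27); 14·2 ≡ 1, so inverse 2.
N/223 = 840591; 840591 ≡ 104 (mod 223); 104·208 ≡ 1, so inverse 208.
N/191 = 981423; 981423 ≡ 65 (mod 191); 65·144 ≡ 1, so inverse 144.
N/163 = 1150011; 1150011 ≡ 46 (mod 163); 46·39 ≡ 1, so inverse 39.
k ≡ 6·6942659·2 + 82·840591·208 + 59·981423·144 + 20·1150011·39 = 23655610392.
23655610392 mod 187451793 = 36684474.

36684474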